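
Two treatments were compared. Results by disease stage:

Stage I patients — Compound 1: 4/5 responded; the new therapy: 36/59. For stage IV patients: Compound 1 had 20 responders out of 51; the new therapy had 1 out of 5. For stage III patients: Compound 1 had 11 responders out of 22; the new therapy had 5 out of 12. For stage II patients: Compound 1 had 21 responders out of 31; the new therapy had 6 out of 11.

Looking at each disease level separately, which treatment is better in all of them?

Stage I: Compound 1 4/5 = 80.0%, the new therapy 36/59 = 61.0% → Compound 1
Stage IV: Compound 1 20/51 = 39.2%, the new therapy 1/5 = 20.0% → Compound 1
Stage III: Compound 1 11/22 = 50.0%, the new therapy 5/12 = 41.7% → Compound 1
Stage II: Compound 1 21/31 = 67.7%, the new therapy 6/11 = 54.5% → Compound 1
Compound 1 has the higher rate in all 4 groups.

Compound 1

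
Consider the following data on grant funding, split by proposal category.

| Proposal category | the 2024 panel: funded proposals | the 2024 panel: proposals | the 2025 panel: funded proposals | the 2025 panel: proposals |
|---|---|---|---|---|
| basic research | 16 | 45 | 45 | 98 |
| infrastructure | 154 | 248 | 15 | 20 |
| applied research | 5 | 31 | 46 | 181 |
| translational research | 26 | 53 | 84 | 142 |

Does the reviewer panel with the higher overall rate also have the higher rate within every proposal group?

Basic research: the 2024 panel 16/45 = 35.6%, the 2025 panel 45/98 = 45.9% → the 2025 panel
Infrastructure: the 2024 panel 154/248 = 62.1%, the 2025 panel 15/20 = 75.0% → the 2025 panel
Applied research: the 2024 panel 5/31 = 16.1%, the 2025 panel 46/181 = 25.4% → the 2025 panel
Translational research: the 2024 panel 26/53 = 49.1%, the 2025 panel 84/142 = 59.2% → the 2025 panel
Overall: the 2024 panel 201/377 = 53.3%, the 2025 panel 190/441 = 43.1% → the 2024 panel
The 2025 panel wins each proposal group but the 2024 panel wins overall — the comparison reverses. The 2025 panel's proposals skew toward applied research, which has a lower base rate.

No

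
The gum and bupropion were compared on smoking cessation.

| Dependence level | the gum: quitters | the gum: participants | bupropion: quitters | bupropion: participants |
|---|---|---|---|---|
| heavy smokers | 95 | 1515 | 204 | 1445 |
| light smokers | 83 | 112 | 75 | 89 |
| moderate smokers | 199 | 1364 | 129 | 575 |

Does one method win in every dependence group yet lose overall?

Heavy smokers: the gum 95/1515 = 6.3%, bupropion 204/1445 = 14.1% → bupropion
Light smokers: the gum 83/112 = 74.1%, bupropion 75/89 = 84.3% → bupropion
Moderate smokers: the gum 199/1364 = 14.6%, bupropion 129/575 = 22.4% → bupropion
Overall: the gum 377/2991 = 12.6%, bupropion 408/2109 = 19.3% → bupropion
Bupropion wins overall and in every dependence group — no reversal.

No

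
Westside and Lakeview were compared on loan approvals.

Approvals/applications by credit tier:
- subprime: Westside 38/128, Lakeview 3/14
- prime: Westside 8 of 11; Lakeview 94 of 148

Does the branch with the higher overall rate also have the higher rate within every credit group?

No

Subprime: Westside 38/128 = 29.7%, Lakeview 3/14 = 21.4% → Westside
Prime: Westside 8/11 = 72.7%, Lakeview 94/148 = 63.5% → Westside
Overall: Westside 46/139 = 33.1%, Lakeview 97/162 = 59.9% → Lakeview
Westside wins each credit group but Lakeview wins overall — the comparison reverses. Westside's applications skew toward subprime, which has a lower base rate.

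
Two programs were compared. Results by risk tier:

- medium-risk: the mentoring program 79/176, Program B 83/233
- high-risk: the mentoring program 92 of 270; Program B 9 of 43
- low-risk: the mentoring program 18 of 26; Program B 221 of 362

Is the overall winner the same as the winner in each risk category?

Medium-risk: the mentoring program 79/176 = 44.9%, Program B 83/233 = 35.6% → the mentoring program
High-risk: the mentoring program 92/270 = 34.1%, Program B 9/43 = 20.9% → the mentoring program
Low-risk: the mentoring program 18/26 = 69.2%, Program B 221/362 = 61.0% → the mentoring program
Overall: the mentoring program 189/472 = 40.0%, Program B 313/638 = 49.1% → Program B
The mentoring program wins each risk group but Program B wins overall — the comparison reverses. The mentoring program's participants skew toward high-risk, which has a lower base rate.

No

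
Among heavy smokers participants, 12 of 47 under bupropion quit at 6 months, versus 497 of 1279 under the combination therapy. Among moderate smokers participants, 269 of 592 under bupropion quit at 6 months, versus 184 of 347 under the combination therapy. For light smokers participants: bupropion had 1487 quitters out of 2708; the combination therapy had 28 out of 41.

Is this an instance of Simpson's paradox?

Heavy smokers: bupropion 12/47 = 25.5%, the combination therapy 497/1279 = 38.9% → the combination therapy
Moderate smokers: bupropion 269/592 = 45.4%, the combination therapy 184/347 = 53.0% → the combination therapy
Light smokers: bupropion 1487/2708 = 54.9%, the combination therapy 28/41 = 68.3% → the combination therapy
Overall: bupropion 1768/3347 = 52.8%, the combination therapy 709/1667 = 42.5% → bupropion
The combination therapy wins each dependence group but bupropion wins overall — the comparison reverses. The combination therapy's participants skew toward heavy smokers, which has a lower base rate.

Yes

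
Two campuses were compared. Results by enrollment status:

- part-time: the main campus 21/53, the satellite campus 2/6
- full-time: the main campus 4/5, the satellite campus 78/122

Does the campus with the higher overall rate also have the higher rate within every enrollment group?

Part-time: the main campus 21/53 = 39.6%, the satellite campus 2/6 = 33.3% → the main campus
Full-time: the main campus 4/5 = 80.0%, the satellite campus 78/122 = 63.9% → the main campus
Overall: the main campus 25/58 = 43.1%, the satellite campus 80/128 = 62.5% → the satellite campus
The main campus wins each enrollment group but the satellite campus wins overall — the comparison reverses. The main campus's students skew toward part-time, which has a lower base rate.

No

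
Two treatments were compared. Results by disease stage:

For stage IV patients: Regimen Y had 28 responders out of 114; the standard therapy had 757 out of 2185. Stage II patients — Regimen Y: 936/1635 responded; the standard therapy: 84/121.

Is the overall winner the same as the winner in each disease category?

No

Stage IV: Regimen Y 28/114 = 24.6%, the standard therapy 757/2185 = 34.6% → the standard therapy
Stage II: Regimen Y 936/1635 = 57.2%, the standard therapy 84/121 = 69.4% → the standard therapy
Overall: Regimen Y 964/1749 = 55.1%, the standard therapy 841/2306 = 36.5% → Regimen Y
The standard therapy wins each disease group but Regimen Y wins overall — the comparison reverses. The standard therapy's patients skew toward stage IV, which has a lower base rate.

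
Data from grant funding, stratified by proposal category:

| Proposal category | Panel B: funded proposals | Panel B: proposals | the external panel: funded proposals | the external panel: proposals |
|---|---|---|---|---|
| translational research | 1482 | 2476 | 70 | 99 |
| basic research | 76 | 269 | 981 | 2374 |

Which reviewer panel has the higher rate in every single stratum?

the external panel

Translational research: Panel B 1482/2476 = 59.9%, the external panel 70/99 = 70.7% → the external panel
Basic research: Panel B 76/269 = 28.3%, the external panel 981/2374 = 41.3% → the external panel
The external panel has the higher rate in both groups.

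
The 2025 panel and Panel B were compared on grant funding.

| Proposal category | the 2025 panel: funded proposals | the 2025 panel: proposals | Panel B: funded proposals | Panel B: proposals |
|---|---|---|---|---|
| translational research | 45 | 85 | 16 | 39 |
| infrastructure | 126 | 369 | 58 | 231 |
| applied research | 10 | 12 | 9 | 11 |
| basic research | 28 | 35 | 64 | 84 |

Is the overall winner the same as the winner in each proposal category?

Yes

Translational research: the 2025 panel 45/85 = 52.9%, Panel B 16/39 = 41.0% → the 2025 panel
Infrastructure: the 2025 panel 126/369 = 34.1%, Panel B 58/231 = 25.1% → the 2025 panel
Applied research: the 2025 panel 10/12 = 83.3%, Panel B 9/11 = 81.8% → the 2025 panel
Basic research: the 2025 panel 28/35 = 80.0%, Panel B 64/84 = 76.2% → the 2025 panel
Overall: the 2025 panel 209/501 = 41.7%, Panel B 147/365 = 40.3% → the 2025 panel
The 2025 panel wins overall and in every proposal group — no reversal.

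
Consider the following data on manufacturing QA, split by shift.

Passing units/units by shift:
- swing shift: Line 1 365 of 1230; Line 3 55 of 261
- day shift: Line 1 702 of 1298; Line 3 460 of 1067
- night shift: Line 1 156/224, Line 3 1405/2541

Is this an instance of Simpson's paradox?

Swing shift: Line 1 365/1230 = 29.7%, Line 3 55/261 = 21.1% → Line 1
Day shift: Line 1 702/1298 = 54.1%, Line 3 460/1067 = 43.1% → Line 1
Night shift: Line 1 156/224 = 69.6%, Line 3 1405/2541 = 55.3% → Line 1
Overall: Line 1 1223/2752 = 44.4%, Line 3 1920/3869 = 49.6% → Line 3
Line 1 wins each shift group but Line 3 wins overall — the comparison reverses. Line 1's units skew toward swing shift, which has a lower base rate.

Yes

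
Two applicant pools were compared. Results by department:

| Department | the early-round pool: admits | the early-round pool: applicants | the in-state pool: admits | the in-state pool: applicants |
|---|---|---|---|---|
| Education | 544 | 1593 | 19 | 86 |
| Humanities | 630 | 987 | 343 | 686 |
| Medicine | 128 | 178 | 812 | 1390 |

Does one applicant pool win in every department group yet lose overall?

Education: the early-round pool 544/1593 = 34.1%, the in-state pool 19/86 = 22.1% → the early-round pool
Humanities: the early-round pool 630/987 = 63.8%, the in-state pool 343/686 = 50.0% → the early-round pool
Medicine: the early-round pool 128/178 = 71.9%, the in-state pool 812/1390 = 58.4% → the early-round pool
Overall: the early-round pool 1302/2758 = 47.2%, the in-state pool 1174/2162 = 54.3% → the in-state pool
The early-round pool wins each department group but the in-state pool wins overall — the comparison reverses. The early-round pool's applicants skew toward Education, which has a lower base rate.

Yes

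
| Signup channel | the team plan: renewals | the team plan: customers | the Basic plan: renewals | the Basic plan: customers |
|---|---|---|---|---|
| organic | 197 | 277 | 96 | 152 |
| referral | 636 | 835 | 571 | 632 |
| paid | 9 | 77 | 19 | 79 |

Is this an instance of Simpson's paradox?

Organic: the team plan 197/277 = 71.1%, the Basic plan 96/152 = 63.2% → the team plan
Referral: the team plan 636/835 = 76.2%, the Basic plan 571/632 = 90.3% → the Basic plan
Paid: the team plan 9/77 = 11.7%, the Basic plan 19/79 = 24.1% → the Basic plan
Overall: the team plan 842/1189 = 70.8%, the Basic plan 686/863 = 79.5% → the Basic plan
Neither sweeps: the team plan wins 1 of 3 groups, the Basic plan wins 2. The Basic plan wins overall but not every group — no Simpson reversal.

No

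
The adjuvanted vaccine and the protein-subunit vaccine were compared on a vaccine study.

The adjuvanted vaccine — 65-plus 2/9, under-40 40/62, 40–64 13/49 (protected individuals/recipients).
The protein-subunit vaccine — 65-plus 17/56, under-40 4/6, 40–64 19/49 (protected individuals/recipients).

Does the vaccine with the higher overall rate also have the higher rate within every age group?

No

65-plus: the adjuvanted vaccine 2/9 = 22.2%, the protein-subunit vaccine 17/56 = 30.4% → the protein-subunit vaccine
Under-40: the adjuvanted vaccine 40/62 = 64.5%, the protein-subunit vaccine 4/6 = 66.7% → the protein-subunit vaccine
40–64: the adjuvanted vaccine 13/49 = 26.5%, the protein-subunit vaccine 19/49 = 38.8% → the protein-subunit vaccine
Overall: the adjuvanted vaccine 55/120 = 45.8%, the protein-subunit vaccine 40/111 = 36.0% → the adjuvanted vaccine
The protein-subunit vaccine wins each age group but the adjuvanted vaccine wins overall — the comparison reverses. The protein-subunit vaccine's recipients skew toward 65-plus, which has a lower base rate.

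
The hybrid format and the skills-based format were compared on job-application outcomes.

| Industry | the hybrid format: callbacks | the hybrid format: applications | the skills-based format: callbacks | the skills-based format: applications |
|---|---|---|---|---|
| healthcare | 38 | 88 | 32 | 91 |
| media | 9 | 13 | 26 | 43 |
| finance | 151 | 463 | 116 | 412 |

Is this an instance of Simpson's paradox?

No

Healthcare: the hybrid format 38/88 = 43.2%, the skills-based format 32/91 = 35.2% → the hybrid format
Media: the hybrid format 9/13 = 69.2%, the skills-based format 26/43 = 60.5% → the hybrid format
Finance: the hybrid format 151/463 = 32.6%, the skills-based format 116/412 = 28.2% → the hybrid format
Overall: the hybrid format 198/564 = 35.1%, the skills-based format 174/546 = 31.9% → the hybrid format
The hybrid format wins overall and in every industry group — no reversal.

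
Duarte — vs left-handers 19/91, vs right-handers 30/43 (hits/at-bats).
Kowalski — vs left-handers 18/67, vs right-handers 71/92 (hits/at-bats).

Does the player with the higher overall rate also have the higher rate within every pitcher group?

Yes

Vs left-handers: Duarte 19/91 = 20.9%, Kowalski 18/67 = 26.9% → Kowalski
Vs right-handers: Duarte 30/43 = 69.8%, Kowalski 71/92 = 77.2% → Kowalski
Overall: Duarte 49/134 = 36.6%, Kowalski 89/159 = 56.0% → Kowalski
Kowalski wins overall and in every pitcher group — no reversal.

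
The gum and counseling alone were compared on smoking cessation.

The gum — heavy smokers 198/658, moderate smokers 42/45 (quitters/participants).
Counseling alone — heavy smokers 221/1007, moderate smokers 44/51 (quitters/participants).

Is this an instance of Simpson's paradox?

Heavy smokers: the gum 198/658 = 30.1%, counseling alone 221/1007 = 21.9% → the gum
Moderate smokers: the gum 42/45 = 93.3%, counseling alone 44/51 = 86.3% → the gum
Overall: the gum 240/703 = 34.1%, counseling alone 265/1058 = 25.0% → the gum
The gum wins overall and in every dependence group — no reversal.

No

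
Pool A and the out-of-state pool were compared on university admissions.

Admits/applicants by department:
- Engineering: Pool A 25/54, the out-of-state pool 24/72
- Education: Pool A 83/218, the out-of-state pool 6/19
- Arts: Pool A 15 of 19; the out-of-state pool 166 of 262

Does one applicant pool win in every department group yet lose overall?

Engineering: Pool A 25/54 = 46.3%, the out-of-state pool 24/72 = 33.3% → Pool A
Education: Pool A 83/218 = 38.1%, the out-of-state pool 6/19 = 31.6% → Pool A
Arts: Pool A 15/19 = 78.9%, the out-of-state pool 166/262 = 63.4% → Pool A
Overall: Pool A 123/291 = 42.3%, the out-of-state pool 196/353 = 55.5% → the out-of-state pool
Pool A wins each department group but the out-of-state pool wins overall — the comparison reverses. Pool A's applicants skew toward Education, which has a lower base rate.

Yes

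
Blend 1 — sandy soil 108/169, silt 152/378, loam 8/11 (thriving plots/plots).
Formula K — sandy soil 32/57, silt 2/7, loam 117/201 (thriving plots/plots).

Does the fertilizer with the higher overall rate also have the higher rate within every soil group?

Sandy soil: Blend 1 108/169 = 63.9%, Formula K 32/57 = 56.1% → Blend 1
Silt: Blend 1 152/378 = 40.2%, Formula K 2/7 = 28.6% → Blend 1
Loam: Blend 1 8/11 = 72.7%, Formula K 117/201 = 58.2% → Blend 1
Overall: Blend 1 268/558 = 48.0%, Formula K 151/265 = 57.0% → Formula K
Blend 1 wins each soil group but Formula K wins overall — the comparison reverses. Blend 1's plots skew toward silt, which has a lower base rate.

No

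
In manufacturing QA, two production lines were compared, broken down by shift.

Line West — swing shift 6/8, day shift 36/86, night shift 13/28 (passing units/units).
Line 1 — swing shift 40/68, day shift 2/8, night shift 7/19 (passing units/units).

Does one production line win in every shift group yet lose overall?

Swing shift: Line West 6/8 = 75.0%, Line 1 40/68 = 58.8% → Line West
Day shift: Line West 36/86 = 41.9%, Line 1 2/8 = 25.0% → Line West
Night shift: Line West 13/28 = 46.4%, Line 1 7/19 = 36.8% → Line West
Overall: Line West 55/122 = 45.1%, Line 1 49/95 = 51.6% → Line 1
Line West wins each shift group but Line 1 wins overall — the comparison reverses. Line West's units skew toward day shift, which has a lower base rate.

Yes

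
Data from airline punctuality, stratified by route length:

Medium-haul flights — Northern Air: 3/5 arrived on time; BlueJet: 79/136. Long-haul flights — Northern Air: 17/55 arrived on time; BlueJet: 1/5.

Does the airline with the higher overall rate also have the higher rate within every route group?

No

Medium-haul: Northern Air 3/5 = 60.0%, BlueJet 79/136 = 58.1% → Northern Air
Long-haul: Northern Air 17/55 = 30.9%, BlueJet 1/5 = 20.0% → Northern Air
Overall: Northern Air 20/60 = 33.3%, BlueJet 80/141 = 56.7% → BlueJet
Northern Air wins each route group but BlueJet wins overall — the comparison reverses. Northern Air's flights skew toward long-haul, which has a lower base rate.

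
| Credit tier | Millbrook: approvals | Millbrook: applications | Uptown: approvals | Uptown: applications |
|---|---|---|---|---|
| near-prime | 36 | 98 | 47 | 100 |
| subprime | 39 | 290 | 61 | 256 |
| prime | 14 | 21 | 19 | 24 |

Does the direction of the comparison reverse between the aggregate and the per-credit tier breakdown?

Near-prime: Millbrook 36/98 = 36.7%, Uptown 47/100 = 47.0% → Uptown
Subprime: Millbrook 39/290 = 13.4%, Uptown 61/256 = 23.8% → Uptown
Prime: Millbrook 14/21 = 66.7%, Uptown 19/24 = 79.2% → Uptown
Overall: Millbrook 89/409 = 21.8%, Uptown 127/380 = 33.4% → Uptown
Uptown wins overall and in every credit group — no reversal.

No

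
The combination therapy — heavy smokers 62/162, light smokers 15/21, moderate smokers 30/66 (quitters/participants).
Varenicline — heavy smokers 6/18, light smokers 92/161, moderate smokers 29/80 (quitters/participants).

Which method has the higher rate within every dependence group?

the combination therapy

Heavy smokers: the combination therapy 62/162 = 38.3%, varenicline 6/18 = 33.3% → the combination therapy
Light smokers: the combination therapy 15/21 = 71.4%, varenicline 92/161 = 57.1% → the combination therapy
Moderate smokers: the combination therapy 30/66 = 45.5%, varenicline 29/80 = 36.2% → the combination therapy
The combination therapy has the higher rate in all 3 groups.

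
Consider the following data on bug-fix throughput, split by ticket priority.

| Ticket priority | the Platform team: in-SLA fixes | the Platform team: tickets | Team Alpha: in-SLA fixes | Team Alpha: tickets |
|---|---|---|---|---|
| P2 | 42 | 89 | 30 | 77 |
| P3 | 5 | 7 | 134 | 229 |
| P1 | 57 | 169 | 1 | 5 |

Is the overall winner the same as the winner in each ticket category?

No

P2: the Platform team 42/89 = 47.2%, Team Alpha 30/77 = 39.0% → the Platform team
P3: the Platform team 5/7 = 71.4%, Team Alpha 134/229 = 58.5% → the Platform team
P1: the Platform team 57/169 = 33.7%, Team Alpha 1/5 = 20.0% → the Platform team
Overall: the Platform team 104/265 = 39.2%, Team Alpha 165/311 = 53.1% → Team Alpha
The Platform team wins each ticket group but Team Alpha wins overall — the comparison reverses. The Platform team's tickets skew toward P1, which has a lower base rate.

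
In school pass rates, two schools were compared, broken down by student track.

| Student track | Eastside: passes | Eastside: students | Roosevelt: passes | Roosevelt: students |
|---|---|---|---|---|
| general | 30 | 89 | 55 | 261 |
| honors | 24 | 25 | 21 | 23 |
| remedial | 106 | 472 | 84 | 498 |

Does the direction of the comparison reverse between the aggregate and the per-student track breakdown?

General: Eastside 30/89 = 33.7%, Roosevelt 55/261 = 21.1% → Eastside
Honors: Eastside 24/25 = 96.0%, Roosevelt 21/23 = 91.3% → Eastside
Remedial: Eastside 106/472 = 22.5%, Roosevelt 84/498 = 16.9% → Eastside
Overall: Eastside 160/586 = 27.3%, Roosevelt 160/782 = 20.5% → Eastside
Eastside wins overall and in every student group — no reversal.

No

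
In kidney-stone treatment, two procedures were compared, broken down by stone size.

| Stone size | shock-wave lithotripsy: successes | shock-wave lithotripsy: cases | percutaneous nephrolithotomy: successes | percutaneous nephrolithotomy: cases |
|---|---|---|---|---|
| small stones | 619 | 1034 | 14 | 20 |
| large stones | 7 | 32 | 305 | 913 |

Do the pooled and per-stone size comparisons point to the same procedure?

No

Small stones: shock-wave lithotripsy 619/1034 = 59.9%, percutaneous nephrolithotomy 14/20 = 70.0% → percutaneous nephrolithotomy
Large stones: shock-wave lithotripsy 7/32 = 21.9%, percutaneous nephrolithotomy 305/913 = 33.4% → percutaneous nephrolithotomy
Overall: shock-wave lithotripsy 626/1066 = 58.7%, percutaneous nephrolithotomy 319/933 = 34.2% → shock-wave lithotripsy
Percutaneous nephrolithotomy wins each stone group but shock-wave lithotripsy wins overall — the comparison reverses. Percutaneous nephrolithotomy's cases skew toward large stones, which has a lower base rate.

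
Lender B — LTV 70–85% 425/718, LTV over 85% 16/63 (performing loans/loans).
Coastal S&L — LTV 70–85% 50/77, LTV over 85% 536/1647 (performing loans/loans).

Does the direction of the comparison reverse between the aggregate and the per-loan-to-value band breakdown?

Yes

LTV 70–85%: Lender B 425/718 = 59.2%, Coastal S&L 50/77 = 64.9% → Coastal S&L
LTV over 85%: Lender B 16/63 = 25.4%, Coastal S&L 536/1647 = 32.5% → Coastal S&L
Overall: Lender B 441/781 = 56.5%, Coastal S&L 586/1724 = 34.0% → Lender B
Coastal S&L wins each loan-to-value group but Lender B wins overall — the comparison reverses. Coastal S&L's loans skew toward LTV over 85%, which has a lower base rate.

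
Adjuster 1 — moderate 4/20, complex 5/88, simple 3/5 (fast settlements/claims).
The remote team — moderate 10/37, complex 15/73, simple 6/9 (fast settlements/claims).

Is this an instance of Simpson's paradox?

Moderate: Adjuster 1 4/20 = 20.0%, the remote team 10/37 = 27.0% → the remote team
Complex: Adjuster 1 5/88 = 5.7%, the remote team 15/73 = 20.5% → the remote team
Simple: Adjuster 1 3/5 = 60.0%, the remote team 6/9 = 66.7% → the remote team
Overall: Adjuster 1 12/113 = 10.6%, the remote team 31/119 = 26.1% → the remote team
The remote team wins overall and in every claim group — no reversal.

No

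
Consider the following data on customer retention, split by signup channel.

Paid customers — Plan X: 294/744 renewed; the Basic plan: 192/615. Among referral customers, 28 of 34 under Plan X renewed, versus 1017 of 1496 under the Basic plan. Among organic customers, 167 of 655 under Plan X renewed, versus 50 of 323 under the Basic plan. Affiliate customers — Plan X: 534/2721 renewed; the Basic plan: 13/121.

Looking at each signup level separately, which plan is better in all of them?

Paid: Plan X 294/744 = 39.5%, the Basic plan 192/615 = 31.2% → Plan X
Referral: Plan X 28/34 = 82.4%, the Basic plan 1017/1496 = 68.0% → Plan X
Organic: Plan X 167/655 = 25.5%, the Basic plan 50/323 = 15.5% → Plan X
Affiliate: Plan X 534/2721 = 19.6%, the Basic plan 13/121 = 10.7% → Plan X
Plan X has the higher rate in all 4 groups.

Plan X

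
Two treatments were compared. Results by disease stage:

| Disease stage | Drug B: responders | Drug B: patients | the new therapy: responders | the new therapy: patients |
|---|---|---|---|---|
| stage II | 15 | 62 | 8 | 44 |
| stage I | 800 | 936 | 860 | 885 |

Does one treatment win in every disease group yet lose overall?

No

Stage II: Drug B 15/62 = 24.2%, the new therapy 8/44 = 18.2% → Drug B
Stage I: Drug B 800/936 = 85.5%, the new therapy 860/885 = 97.2% → the new therapy
Overall: Drug B 815/998 = 81.7%, the new therapy 868/929 = 93.4% → the new therapy
Neither sweeps: Drug B wins 1 of 2 groups, the new therapy wins 1. The new therapy wins overall but not every group — no Simpson reversal.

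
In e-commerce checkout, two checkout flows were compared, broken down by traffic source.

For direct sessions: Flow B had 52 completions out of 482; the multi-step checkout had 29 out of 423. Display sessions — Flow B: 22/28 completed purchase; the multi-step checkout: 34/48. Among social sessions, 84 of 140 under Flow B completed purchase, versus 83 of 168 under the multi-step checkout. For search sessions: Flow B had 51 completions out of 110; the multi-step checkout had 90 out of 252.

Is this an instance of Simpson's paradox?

No

Direct: Flow B 52/482 = 10.8%, the multi-step checkout 29/423 = 6.9% → Flow B
Display: Flow B 22/28 = 78.6%, the multi-step checkout 34/48 = 70.8% → Flow B
Social: Flow B 84/140 = 60.0%, the multi-step checkout 83/168 = 49.4% → Flow B
Search: Flow B 51/110 = 46.4%, the multi-step checkout 90/252 = 35.7% → Flow B
Overall: Flow B 209/760 = 27.5%, the multi-step checkout 236/891 = 26.5% → Flow B
Flow B wins overall and in every traffic group — no reversal.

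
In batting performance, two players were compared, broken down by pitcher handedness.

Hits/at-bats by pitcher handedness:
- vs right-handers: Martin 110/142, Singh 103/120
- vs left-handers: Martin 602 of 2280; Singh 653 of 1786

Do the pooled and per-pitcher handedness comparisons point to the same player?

Yes

Vs right-handers: Martin 110/142 = 77.5%, Singh 103/120 = 85.8% → Singh
Vs left-handers: Martin 602/2280 = 26.4%, Singh 653/1786 = 36.6% → Singh
Overall: Martin 712/2422 = 29.4%, Singh 756/1906 = 39.7% → Singh
Singh wins overall and in every pitcher group — no reversal.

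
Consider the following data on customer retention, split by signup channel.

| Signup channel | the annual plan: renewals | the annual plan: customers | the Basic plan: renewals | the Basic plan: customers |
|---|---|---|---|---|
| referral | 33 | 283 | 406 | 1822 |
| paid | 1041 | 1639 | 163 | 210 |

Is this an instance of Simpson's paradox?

Yes

Referral: the annual plan 33/283 = 11.7%, the Basic plan 406/1822 = 22.3% → the Basic plan
Paid: the annual plan 1041/1639 = 63.5%, the Basic plan 163/210 = 77.6% → the Basic plan
Overall: the annual plan 1074/1922 = 55.9%, the Basic plan 569/2032 = 28.0% → the annual plan
The Basic plan wins each signup group but the annual plan wins overall — the comparison reverses. The Basic plan's customers skew toward referral, which has a lower base rate.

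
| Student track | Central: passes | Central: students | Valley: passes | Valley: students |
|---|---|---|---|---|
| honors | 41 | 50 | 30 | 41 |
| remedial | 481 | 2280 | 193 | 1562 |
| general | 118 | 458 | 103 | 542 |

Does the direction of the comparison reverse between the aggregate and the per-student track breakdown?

Honors: Central 41/50 = 82.0%, Valley 30/41 = 73.2% → Central
Remedial: Central 481/2280 = 21.1%, Valley 193/1562 = 12.4% → Central
General: Central 118/458 = 25.8%, Valley 103/542 = 19.0% → Central
Overall: Central 640/2788 = 23.0%, Valley 326/2145 = 15.2% → Central
Central wins overall and in every student group — no reversal.

No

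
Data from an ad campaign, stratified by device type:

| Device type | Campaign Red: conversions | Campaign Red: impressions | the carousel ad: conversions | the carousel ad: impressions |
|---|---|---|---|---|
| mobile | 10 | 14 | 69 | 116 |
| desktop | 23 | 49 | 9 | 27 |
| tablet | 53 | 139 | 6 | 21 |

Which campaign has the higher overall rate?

Mobile: Campaign Red 10/14 = 71.4%, the carousel ad 69/116 = 59.5% → Campaign Red
Desktop: Campaign Red 23/49 = 46.9%, the carousel ad 9/27 = 33.3% → Campaign Red
Tablet: Campaign Red 53/139 = 38.1%, the carousel ad 6/21 = 28.6% → Campaign Red
Overall: Campaign Red 86/202 = 42.6%, the carousel ad 84/164 = 51.2% → the carousel ad
(Campaign Red wins every device group but the carousel ad wins overall — Campaign Red's impressions skew toward the low-rate tablet group.)

the carousel ad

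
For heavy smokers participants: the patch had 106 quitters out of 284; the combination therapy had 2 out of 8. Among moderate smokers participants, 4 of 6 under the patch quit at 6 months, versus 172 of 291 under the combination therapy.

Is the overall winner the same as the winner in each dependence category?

Heavy smokers: the patch 106/284 = 37.3%, the combination therapy 2/8 = 25.0% → the patch
Moderate smokers: the patch 4/6 = 66.7%, the combination therapy 172/291 = 59.1% → the patch
Overall: the patch 110/290 = 37.9%, the combination therapy 174/299 = 58.2% → the combination therapy
The patch wins each dependence group but the combination therapy wins overall — the comparison reverses. The patch's participants skew toward heavy smokers, which has a lower base rate.

No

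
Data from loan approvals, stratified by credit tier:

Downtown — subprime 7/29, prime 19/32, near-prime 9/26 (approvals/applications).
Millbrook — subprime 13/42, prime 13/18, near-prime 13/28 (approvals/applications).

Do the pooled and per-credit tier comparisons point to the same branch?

Subprime: Downtown 7/29 = 24.1%, Millbrook 13/42 = 31.0% → Millbrook
Prime: Downtown 19/32 = 59.4%, Millbrook 13/18 = 72.2% → Millbrook
Near-prime: Downtown 9/26 = 34.6%, Millbrook 13/28 = 46.4% → Millbrook
Overall: Downtown 35/87 = 40.2%, Millbrook 39/88 = 44.3% → Millbrook
Millbrook wins overall and in every credit group — no reversal.

Yes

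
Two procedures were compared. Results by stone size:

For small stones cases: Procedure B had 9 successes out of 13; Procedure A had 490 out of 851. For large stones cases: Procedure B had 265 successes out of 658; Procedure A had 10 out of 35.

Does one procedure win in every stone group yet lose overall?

Small stones: Procedure B 9/13 = 69.2%, Procedure A 490/851 = 57.6% → Procedure B
Large stones: Procedure B 265/658 = 40.3%, Procedure A 10/35 = 28.6% → Procedure B
Overall: Procedure B 274/671 = 40.8%, Procedure A 500/886 = 56.4% → Procedure A
Procedure B wins each stone group but Procedure A wins overall — the comparison reverses. Procedure B's cases skew toward large stones, which has a lower base rate.

Yes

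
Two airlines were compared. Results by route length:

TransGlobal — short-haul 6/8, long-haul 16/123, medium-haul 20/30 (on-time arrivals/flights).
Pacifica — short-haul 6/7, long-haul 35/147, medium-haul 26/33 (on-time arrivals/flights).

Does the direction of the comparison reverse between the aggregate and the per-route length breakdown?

Short-haul: TransGlobal 6/8 = 75.0%, Pacifica 6/7 = 85.7% → Pacifica
Long-haul: TransGlobal 16/123 = 13.0%, Pacifica 35/147 = 23.8% → Pacifica
Medium-haul: TransGlobal 20/30 = 66.7%, Pacifica 26/33 = 78.8% → Pacifica
Overall: TransGlobal 42/161 = 26.1%, Pacifica 67/187 = 35.8% → Pacifica
Pacifica wins overall and in every route group — no reversal.

No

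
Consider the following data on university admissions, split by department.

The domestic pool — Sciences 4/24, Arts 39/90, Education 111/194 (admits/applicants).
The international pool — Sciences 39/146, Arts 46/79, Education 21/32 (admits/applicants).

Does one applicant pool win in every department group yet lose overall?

Yes

Sciences: the domestic pool 4/24 = 16.7%, the international pool 39/146 = 26.7% → the international pool
Arts: the domestic pool 39/90 = 43.3%, the international pool 46/79 = 58.2% → the international pool
Education: the domestic pool 111/194 = 57.2%, the international pool 21/32 = 65.6% → the international pool
Overall: the domestic pool 154/308 = 50.0%, the international pool 106/257 = 41.2% → the domestic pool
The international pool wins each department group but the domestic pool wins overall — the comparison reverses. The international pool's applicants skew toward Sciences, which has a lower base rate.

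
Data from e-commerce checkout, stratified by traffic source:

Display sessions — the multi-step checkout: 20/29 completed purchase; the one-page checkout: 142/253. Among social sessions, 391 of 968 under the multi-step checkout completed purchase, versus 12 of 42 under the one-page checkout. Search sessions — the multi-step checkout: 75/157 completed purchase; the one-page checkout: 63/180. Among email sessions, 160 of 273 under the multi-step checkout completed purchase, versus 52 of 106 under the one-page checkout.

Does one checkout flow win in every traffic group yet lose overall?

Yes

Display: the multi-step checkout 20/29 = 69.0%, the one-page checkout 142/253 = 56.1% → the multi-step checkout
Social: the multi-step checkout 391/968 = 40.4%, the one-page checkout 12/42 = 28.6% → the multi-step checkout
Search: the multi-step checkout 75/157 = 47.8%, the one-page checkout 63/180 = 35.0% → the multi-step checkout
Email: the multi-step checkout 160/273 = 58.6%, the one-page checkout 52/106 = 49.1% → the multi-step checkout
Overall: the multi-step checkout 646/1427 = 45.3%, the one-page checkout 269/581 = 46.3% → the one-page checkout
The multi-step checkout wins each traffic group but the one-page checkout wins overall — the comparison reverses. The multi-step checkout's sessions skew toward social, which has a lower base rate.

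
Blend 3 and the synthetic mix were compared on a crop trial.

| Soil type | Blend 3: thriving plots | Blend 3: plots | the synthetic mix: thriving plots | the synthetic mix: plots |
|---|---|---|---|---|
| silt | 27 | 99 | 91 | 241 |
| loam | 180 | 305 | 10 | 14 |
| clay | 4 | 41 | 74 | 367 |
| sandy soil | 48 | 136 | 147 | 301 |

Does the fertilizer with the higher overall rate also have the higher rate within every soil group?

Silt: Blend 3 27/99 = 27.3%, the synthetic mix 91/241 = 37.8% → the synthetic mix
Loam: Blend 3 180/305 = 59.0%, the synthetic mix 10/14 = 71.4% → the synthetic mix
Clay: Blend 3 4/41 = 9.8%, the synthetic mix 74/367 = 20.2% → the synthetic mix
Sandy soil: Blend 3 48/136 = 35.3%, the synthetic mix 147/301 = 48.8% → the synthetic mix
Overall: Blend 3 259/581 = 44.6%, the synthetic mix 322/923 = 34.9% → Blend 3
The synthetic mix wins each soil group but Blend 3 wins overall — the comparison reverses. The synthetic mix's plots skew toward clay, which has a lower base rate.

No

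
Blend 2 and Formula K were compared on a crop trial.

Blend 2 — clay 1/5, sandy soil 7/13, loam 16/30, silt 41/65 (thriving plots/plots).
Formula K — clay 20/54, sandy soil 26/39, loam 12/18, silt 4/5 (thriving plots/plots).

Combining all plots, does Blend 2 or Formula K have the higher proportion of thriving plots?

Clay: Blend 2 1/5 = 20.0%, Formula K 20/54 = 37.0% → Formula K
Sandy soil: Blend 2 7/13 = 53.8%, Formula K 26/39 = 66.7% → Formula K
Loam: Blend 2 16/30 = 53.3%, Formula K 12/18 = 66.7% → Formula K
Silt: Blend 2 41/65 = 63.1%, Formula K 4/5 = 80.0% → Formula K
Overall: Blend 2 65/113 = 57.5%, Formula K 62/116 = 53.4% → Blend 2
(Formula K wins every soil group but Blend 2 wins overall — Formula K's plots skew toward the low-rate clay group.)

Blend 2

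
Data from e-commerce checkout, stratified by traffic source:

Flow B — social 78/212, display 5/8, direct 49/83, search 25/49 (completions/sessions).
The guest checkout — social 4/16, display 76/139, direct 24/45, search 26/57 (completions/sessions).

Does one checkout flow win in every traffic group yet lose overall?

Social: Flow B 78/212 = 36.8%, the guest checkout 4/16 = 25.0% → Flow B
Display: Flow B 5/8 = 62.5%, the guest checkout 76/139 = 54.7% → Flow B
Direct: Flow B 49/83 = 59.0%, the guest checkout 24/45 = 53.3% → Flow B
Search: Flow B 25/49 = 51.0%, the guest checkout 26/57 = 45.6% → Flow B
Overall: Flow B 157/352 = 44.6%, the guest checkout 130/257 = 50.6% → the guest checkout
Flow B wins each traffic group but the guest checkout wins overall — the comparison reverses. Flow B's sessions skew toward social, which has a lower base rate.

Yes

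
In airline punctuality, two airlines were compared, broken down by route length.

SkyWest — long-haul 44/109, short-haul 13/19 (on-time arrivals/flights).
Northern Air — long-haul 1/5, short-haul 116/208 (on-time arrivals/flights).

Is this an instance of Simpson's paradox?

Long-haul: SkyWest 44/109 = 40.4%, Northern Air 1/5 = 20.0% → SkyWest
Short-haul: SkyWest 13/19 = 68.4%, Northern Air 116/208 = 55.8% → SkyWest
Overall: SkyWest 57/128 = 44.5%, Northern Air 117/213 = 54.9% → Northern Air
SkyWest wins each route group but Northern Air wins overall — the comparison reverses. SkyWest's flights skew toward long-haul, which has a lower base rate.

Yes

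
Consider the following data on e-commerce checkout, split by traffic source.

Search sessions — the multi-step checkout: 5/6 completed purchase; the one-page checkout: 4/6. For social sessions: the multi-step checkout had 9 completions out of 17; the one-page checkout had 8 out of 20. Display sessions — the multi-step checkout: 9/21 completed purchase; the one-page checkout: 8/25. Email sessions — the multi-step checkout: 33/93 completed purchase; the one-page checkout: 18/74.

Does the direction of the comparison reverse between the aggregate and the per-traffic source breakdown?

No

Search: the multi-step checkout 5/6 = 83.3%, the one-page checkout 4/6 = 66.7% → the multi-step checkout
Social: the multi-step checkout 9/17 = 52.9%, the one-page checkout 8/20 = 40.0% → the multi-step checkout
Display: the multi-step checkout 9/21 = 42.9%, the one-page checkout 8/25 = 32.0% → the multi-step checkout
Email: the multi-step checkout 33/93 = 35.5%, the one-page checkout 18/74 = 24.3% → the multi-step checkout
Overall: the multi-step checkout 56/137 = 40.9%, the one-page checkout 38/125 = 30.4% → the multi-step checkout
The multi-step checkout wins overall and in every traffic group — no reversal.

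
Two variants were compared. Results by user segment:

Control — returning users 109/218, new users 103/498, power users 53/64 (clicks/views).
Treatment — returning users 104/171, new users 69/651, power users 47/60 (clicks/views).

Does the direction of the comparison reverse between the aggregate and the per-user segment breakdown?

No

Returning users: Control 109/218 = 50.0%, Treatment 104/171 = 60.8% → Treatment
New users: Control 103/498 = 20.7%, Treatment 69/651 = 10.6% → Control
Power users: Control 53/64 = 82.8%, Treatment 47/60 = 78.3% → Control
Overall: Control 265/780 = 34.0%, Treatment 220/882 = 24.9% → Control
Neither sweeps: Control wins 2 of 3 groups, Treatment wins 1. Control wins overall but not every group — no Simpson reversal.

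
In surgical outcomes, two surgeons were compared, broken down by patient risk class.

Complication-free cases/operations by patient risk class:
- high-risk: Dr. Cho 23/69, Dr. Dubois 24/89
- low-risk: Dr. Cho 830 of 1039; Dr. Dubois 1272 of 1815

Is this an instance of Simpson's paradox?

High-risk: Dr. Cho 23/69 = 33.3%, Dr. Dubois 24/89 = 27.0% → Dr. Cho
Low-risk: Dr. Cho 830/1039 = 79.9%, Dr. Dubois 1272/1815 = 70.1% → Dr. Cho
Overall: Dr. Cho 853/1108 = 77.0%, Dr. Dubois 1296/1904 = 68.1% → Dr. Cho
Dr. Cho wins overall and in every patient risk group — no reversal.

No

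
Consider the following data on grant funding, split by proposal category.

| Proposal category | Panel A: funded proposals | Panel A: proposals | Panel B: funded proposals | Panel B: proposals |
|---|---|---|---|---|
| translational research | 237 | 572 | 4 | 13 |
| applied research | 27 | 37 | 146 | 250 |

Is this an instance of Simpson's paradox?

Translational research: Panel A 237/572 = 41.4%, Panel B 4/13 = 30.8% → Panel A
Applied research: Panel A 27/37 = 73.0%, Panel B 146/250 = 58.4% → Panel A
Overall: Panel A 264/609 = 43.3%, Panel B 150/263 = 57.0% → Panel B
Panel A wins each proposal group but Panel B wins overall — the comparison reverses. Panel A's proposals skew toward translational research, which has a lower base rate.

Yes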